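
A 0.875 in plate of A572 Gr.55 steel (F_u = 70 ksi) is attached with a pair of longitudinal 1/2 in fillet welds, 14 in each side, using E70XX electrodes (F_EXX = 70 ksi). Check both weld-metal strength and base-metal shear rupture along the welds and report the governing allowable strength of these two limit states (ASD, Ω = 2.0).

t_e = 0.707 × 0.5 = 0.3535 in; L = 28 in.
Weld metal: R_n/Ω = (1/2.0) × 0.6 × 70 × 0.3535 × 28 = 207.9 kips.
Base metal (shear rupture): R_n/Ω = (1/2.0) × 0.6 × 70 × 0.875 × 28 = 514.5 kips.
Governing: weld metal.

R_n/Ω ≈ 208 kips (weld metal governs)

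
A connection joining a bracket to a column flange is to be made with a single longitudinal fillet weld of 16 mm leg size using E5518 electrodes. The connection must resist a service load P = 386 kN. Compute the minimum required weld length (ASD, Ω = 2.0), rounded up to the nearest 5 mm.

L = 210 mm

E55XX → F_EXX = 550 MPa.
Throat t_e = 0.707 × 16 = 11.31 mm.
r_n/Ω = (0.6 × 550 × 11.31) / 2.0 = 1866 N/mm = 1.866 kN/mm.
L_req = P / (r_n/Ω) = 386 / 1.866 = 206.8 mm total.
Round up → use L = 210 mm.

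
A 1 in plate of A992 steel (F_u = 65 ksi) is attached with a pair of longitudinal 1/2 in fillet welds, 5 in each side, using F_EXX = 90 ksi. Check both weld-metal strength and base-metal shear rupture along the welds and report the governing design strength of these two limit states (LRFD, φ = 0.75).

t_e = 0.707 × 0.5 = 0.3535 in; L = 10 in.
Weld metal: φR_n = 0.75 × 0.6 × 90 × 0.3535 × 10 = 143.2 kip.
Base metal (shear rupture): φR_n = 0.75 × 0.6 × 65 × 1 × 10 = 292.5 kip.
Governing: weld metal.

φR_n ≈ 143 kip (weld metal governs)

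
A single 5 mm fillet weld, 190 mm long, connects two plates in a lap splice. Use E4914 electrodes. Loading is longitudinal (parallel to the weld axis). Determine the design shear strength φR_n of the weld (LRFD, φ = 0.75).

φR_n ≈ 148 kN

E49XX → F_EXX = 490 MPa.
Effective throat t_e = 0.707 × 5 = 3.535 mm.
Total length L = 190 mm; A_we = 3.535 × 190 = 671.6 mm².
F_nw = 0.6 F_EXX = 0.6 × 490 = 294 MPa.
φR_n = 0.75 × 294 × 671.6 × 10⁻³ = 148.1 kN.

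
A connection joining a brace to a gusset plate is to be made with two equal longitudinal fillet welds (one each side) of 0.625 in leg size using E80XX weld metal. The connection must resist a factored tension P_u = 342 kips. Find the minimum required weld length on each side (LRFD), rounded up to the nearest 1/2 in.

E80XX → F_EXX = 80 ksi.
Throat t_e = 0.707 × 0.625 = 0.4419 in.
φr_n = 0.75 × 0.6 × 80 × 0.4419 = 15.91 kips/in.
L_req = P_u / φr_n = 342 / 15.91 = 21.5 in total.
Per side: 21.5 / 2 = 10.75 in.
Round up → use L = 11 in on each side.

L = 11 in on each side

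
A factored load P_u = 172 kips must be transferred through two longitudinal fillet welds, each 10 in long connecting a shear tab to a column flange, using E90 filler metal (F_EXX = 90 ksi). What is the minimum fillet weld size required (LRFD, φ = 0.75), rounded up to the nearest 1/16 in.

w = 5/16 in

Total weld length L = 20 in.
Required throat t_e = P_u / (φ × 0.6 F_EXX × L) = 172 / (0.75 × 0.6 × 90 × 20) = 0.2123 in.
Required leg w = t_e / 0.707 = 0.3003 in → use 5/16 in.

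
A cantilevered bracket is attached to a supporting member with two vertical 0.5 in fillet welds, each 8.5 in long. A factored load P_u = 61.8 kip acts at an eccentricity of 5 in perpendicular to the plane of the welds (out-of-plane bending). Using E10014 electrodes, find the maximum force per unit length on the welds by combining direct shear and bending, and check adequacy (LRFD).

f_max ≈ 13.3 kip/in; adequate

E100XX → F_EXX = 100 ksi.
L_w = 2 × 8.5 = 17 in; section modulus (unit throat) S = 2 × L²/6 = 24.08 in².
Direct shear f_v = P/L_w = 61.8/17 = 3.635 kip/in.
Moment M = P × e = 61.8 × 5 = 309 kip·in; bending f_b = M/S = 12.83 kip/in.
f_max = √(f_v² + f_b²) = √(3.635² + 12.83²) = 13.34 kip/in.
φr_n = 0.75 × 0.6 × 100 × (0.707 × 0.5) = 15.91 kip/in → adequate.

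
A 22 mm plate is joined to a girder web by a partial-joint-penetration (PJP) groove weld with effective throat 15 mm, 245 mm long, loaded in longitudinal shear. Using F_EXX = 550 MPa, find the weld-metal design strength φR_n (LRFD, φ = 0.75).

φR_n ≈ 910 kN

Effective throat (given) t_e = 15 mm.
A_we = 15 × 245 = 3675 mm².
F_nw = 0.6 F_EXX = 330 MPa.
φR_n = 0.75 × 330 × 3675 × 10⁻³ = 909.6 kN.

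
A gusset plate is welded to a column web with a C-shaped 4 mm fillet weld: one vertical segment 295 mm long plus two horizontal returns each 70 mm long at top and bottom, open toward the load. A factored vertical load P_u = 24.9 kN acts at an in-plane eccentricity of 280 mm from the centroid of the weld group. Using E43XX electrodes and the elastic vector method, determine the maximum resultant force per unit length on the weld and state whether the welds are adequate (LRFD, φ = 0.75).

E43XX → F_EXX = 430 MPa.
Total weld length L_w = 435 mm. Treat welds as unit-width lines.
Centroid: x̄ = 2×70×35 / 435 = 11.26 mm from the vertical weld.
Polar moment about centroid: J = I_x + I_y = [295³/12 + 2×70×147.5²] + [295×11.26² + 2(70³/12 + 70×23.74²)] = 5359000 mm³.
Direct shear f_v = P/L_w = 24.9×10³ / 435 = 57.24 N/mm (vertical).
Torsion M = P·e = 24.9×10³ × 280 = 6972000 N·mm.
Critical point at (x, y) = (58.74, 147.5) from centroid. f_tx = M·y/J = 191.9 N/mm; f_ty = M·x/J = 76.42 N/mm.
Resultant f_max = √[f_tx² + (f_v + f_ty)²] = √[191.9² + (57.24 + 76.42)²] = 233.9 N/mm.
Capacity per unit length: φr_n = 0.75 × 0.6 × 430 × (0.707 × 4) = 547.2 N/mm.
233.9 ≤ 547.2 → adequate.

f_max ≈ 234 N/mm; adequate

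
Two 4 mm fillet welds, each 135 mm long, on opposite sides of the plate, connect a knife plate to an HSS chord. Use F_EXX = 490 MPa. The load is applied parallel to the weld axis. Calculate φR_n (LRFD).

Effective throat t_e = 0.707 × 4 = 2.828 mm.
Total length L = 270 mm; A_we = 2.828 × 270 = 763.6 mm².
F_nw = 0.6 F_EXX = 0.6 × 490 = 294 MPa.
φR_n = 0.75 × 294 × 763.6 × 10⁻³ = 168.4 kN.

φR_n ≈ 168 kN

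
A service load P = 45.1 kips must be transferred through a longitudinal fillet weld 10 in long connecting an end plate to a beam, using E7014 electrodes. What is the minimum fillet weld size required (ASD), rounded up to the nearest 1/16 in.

E70XX → F_EXX = 70 ksi.
Total weld length L = 10 in.
Required throat t_e = P × Ω / (0.6 F_EXX × L) = 45.1 × 2.0 / (0.6 × 70 × 10) = 0.2148 in.
Required leg w = t_e / 0.707 = 0.3038 in → use 5/16 in.

w = 5/16 in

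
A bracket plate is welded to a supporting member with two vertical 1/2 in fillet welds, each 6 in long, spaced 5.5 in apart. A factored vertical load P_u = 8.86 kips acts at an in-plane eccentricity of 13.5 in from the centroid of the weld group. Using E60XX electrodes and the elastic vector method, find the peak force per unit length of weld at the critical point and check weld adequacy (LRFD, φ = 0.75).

f_max ≈ 4.37 kip/in; adequate

E60XX → F_EXX = 60 ksi.
Total weld length L_w = 12 in. Treat welds as unit-width lines.
Polar moment about centroid: J = 2[d³/12 + d(b/2)²] = 2[6³/12 + 6×2.75²] = 126.8 in³.
Direct shear f_v = P/L_w = 8.86 / 12 = 0.7383 kip/in (vertical).
Torsion M = P·e = 8.86 × 13.5 = 119.61 kip·in.
Critical point at (x, y) = (2.75, 3) from centroid. f_tx = M·y/J = 2.831 kip/in; f_ty = M·x/J = 2.595 kip/in.
Resultant f_max = √[f_tx² + (f_v + f_ty)²] = √[2.831² + (0.7383 + 2.595)²] = 4.373 kip/in.
Capacity per unit length: φr_n = 0.75 × 0.6 × 60 × (0.707 × 0.5) = 9.544 kip/in.
4.373 ≤ 9.544 → adequate.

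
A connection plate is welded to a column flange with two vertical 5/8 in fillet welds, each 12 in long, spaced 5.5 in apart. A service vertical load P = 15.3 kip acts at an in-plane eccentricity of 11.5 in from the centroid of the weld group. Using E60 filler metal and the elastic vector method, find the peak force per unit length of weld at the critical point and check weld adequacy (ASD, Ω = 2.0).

E60XX → F_EXX = 60 ksi.
Total weld length L_w = 24 in. Treat welds as unit-width lines.
Polar moment about centroid: J = 2[d³/12 + d(b/2)²] = 2[12³/12 + 12×2.75²] = 469.5 in³.
Direct shear f_v = P/L_w = 15.3 / 24 = 0.6375 kip/in (vertical).
Torsion M = P·e = 15.3 × 11.5 = 175.95 kip·in.
Critical point at (x, y) = (2.75, 6) from centroid. f_tx = M·y/J = 2.249 kip/in; f_ty = M·x/J = 1.031 kip/in.
Resultant f_max = √[f_tx² + (f_v + f_ty)²] = √[2.249² + (0.6375 + 1.031)²] = 2.8 kip/in.
Capacity per unit length: r_n/Ω = (1/2.0) × 0.6 × 60 × (0.707 × 0.625) = 7.954 kip/in.
2.8 ≤ 7.954 → adequate.

f_max ≈ 2.8 kip/in; adequate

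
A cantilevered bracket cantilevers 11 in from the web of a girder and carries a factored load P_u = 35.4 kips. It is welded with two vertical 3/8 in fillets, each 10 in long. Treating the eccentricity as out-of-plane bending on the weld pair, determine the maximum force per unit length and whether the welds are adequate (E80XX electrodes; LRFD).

E80XX → F_EXX = 80 ksi.
L_w = 2 × 10 = 20 in; section modulus (unit throat) S = 2 × L²/6 = 33.33 in².
Direct shear f_v = P/L_w = 35.4/20 = 1.77 kip/in.
Moment M = P × e = 35.4 × 11 = 389.4 kip·in; bending f_b = M/S = 11.68 kip/in.
f_max = √(f_v² + f_b²) = √(1.77² + 11.68²) = 11.82 kip/in.
φr_n = 0.75 × 0.6 × 80 × (0.707 × 0.375) = 9.544 kip/in → NOT adequate.

f_max ≈ 11.8 kip/in; NOT adequate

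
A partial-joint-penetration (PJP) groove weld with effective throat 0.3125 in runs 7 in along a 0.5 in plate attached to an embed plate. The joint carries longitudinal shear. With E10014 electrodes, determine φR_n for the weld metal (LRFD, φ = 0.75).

φR_n ≈ 98.4 kips

E100XX → F_EXX = 100 ksi.
Effective throat (given) t_e = 0.3125 in.
A_we = 0.3125 × 7 = 2.188 in².
F_nw = 0.6 F_EXX = 60 ksi.
φR_n = 0.75 × 60 × 2.188 = 98.44 kips.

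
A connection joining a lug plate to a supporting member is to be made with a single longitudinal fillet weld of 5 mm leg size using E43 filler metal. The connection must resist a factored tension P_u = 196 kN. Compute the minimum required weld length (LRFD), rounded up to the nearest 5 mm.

L = 290 mm

E43XX → F_EXX = 430 MPa.
Throat t_e = 0.707 × 5 = 3.535 mm.
φr_n = 0.75 × 0.6 × 430 × 3.535 × 10⁻³ = 0.684 kN/mm.
L_req = P_u / φr_n = 196 / 0.684 = 286.5 mm total.
Round up → use L = 290 mm.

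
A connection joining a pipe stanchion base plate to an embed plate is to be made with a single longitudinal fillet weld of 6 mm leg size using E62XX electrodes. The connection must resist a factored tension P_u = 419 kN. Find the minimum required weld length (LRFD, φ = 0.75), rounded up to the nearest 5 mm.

E62XX → F_EXX = 620 MPa.
Throat t_e = 0.707 × 6 = 4.242 mm.
φr_n = 0.75 × 0.6 × 620 × 4.242 × 10⁻³ = 1.184 kN/mm.
L_req = P_u / φr_n = 419 / 1.184 = 354 mm total.
Round up → use L = 355 mm.

L = 355 mm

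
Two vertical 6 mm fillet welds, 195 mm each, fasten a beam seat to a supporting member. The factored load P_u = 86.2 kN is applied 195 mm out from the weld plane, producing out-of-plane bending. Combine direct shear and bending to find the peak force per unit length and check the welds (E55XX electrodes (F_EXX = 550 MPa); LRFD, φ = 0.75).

f_max ≈ 1340 N/mm; NOT adequate

L_w = 2 × 195 = 390 mm; section modulus (unit throat) S = 2 × L²/6 = 12680 mm².
Direct shear f_v = P/L_w = 86.2×10³/390 = 221 N/mm.
Moment M = P × e = 86.2×10³ × 195 = 16809000 N·mm; bending f_b = M/S = 1326 N/mm.
f_max = √(f_v² + f_b²) = √(221² + 1326²) = 1344 N/mm.
φr_n = 0.75 × 0.6 × 550 × (0.707 × 6) = 1050 N/mm → NOT adequate.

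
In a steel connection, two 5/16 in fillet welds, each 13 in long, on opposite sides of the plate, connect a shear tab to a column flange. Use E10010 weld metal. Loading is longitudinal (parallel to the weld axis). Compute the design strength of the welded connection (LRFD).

E100XX → F_EXX = 100 ksi.
Effective throat t_e = 0.707 × 0.3125 = 0.2209 in.
Total length L = 26 in; A_we = 0.2209 × 26 = 5.744 in².
F_nw = 0.6 F_EXX = 0.6 × 100 = 60 ksi.
φR_n = 0.75 × 60 × 5.744 = 258.5 kip.

φR_n ≈ 258 kip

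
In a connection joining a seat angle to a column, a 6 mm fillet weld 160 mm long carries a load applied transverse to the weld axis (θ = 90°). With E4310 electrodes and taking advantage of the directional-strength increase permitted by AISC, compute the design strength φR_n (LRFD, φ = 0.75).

φR_n ≈ 197 kN

E43XX → F_EXX = 430 MPa.
t_e = 0.707 × 6 = 4.242 mm; A_we = 4.242 × 160 = 678.7 mm².
Directional factor: 1.0 + 0.5 sin^1.5(90°) = 1.5.
F_nw = 0.6 × 430 × 1.5 = 387 MPa.
φR_n = 0.75 × 387 × 678.7 × 10⁻³ = 197 kN.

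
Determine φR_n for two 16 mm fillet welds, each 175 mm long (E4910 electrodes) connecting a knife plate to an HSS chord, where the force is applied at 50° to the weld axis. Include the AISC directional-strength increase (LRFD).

φR_n ≈ 1170 kN

E49XX → F_EXX = 490 MPa.
t_e = 0.707 × 16 = 11.31 mm; A_we = 11.31 × 350 = 3959 mm².
Directional factor: 1.0 + 0.5 sin^1.5(50°) = 1.335.
F_nw = 0.6 × 490 × 1.335 = 392.6 MPa.
φR_n = 0.75 × 392.6 × 3959 × 10⁻³ = 1166 kN.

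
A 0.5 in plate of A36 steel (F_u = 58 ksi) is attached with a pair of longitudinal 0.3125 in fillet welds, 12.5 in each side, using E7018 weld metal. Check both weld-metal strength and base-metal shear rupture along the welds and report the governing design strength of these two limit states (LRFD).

φR_n ≈ 174 kips (weld metal governs)

E70XX → F_EXX = 70 ksi.
t_e = 0.707 × 0.3125 = 0.2209 in; L = 25 in.
Weld metal: φR_n = 0.75 × 0.6 × 70 × 0.2209 × 25 = 174 kips.
Base metal (shear rupture): φR_n = 0.75 × 0.6 × 58 × 0.5 × 25 = 326.2 kips.
Governing: weld metal.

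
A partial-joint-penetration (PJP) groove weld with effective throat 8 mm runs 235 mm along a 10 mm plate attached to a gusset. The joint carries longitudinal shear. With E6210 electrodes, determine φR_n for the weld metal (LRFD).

φR_n ≈ 525 kN

E62XX → F_EXX = 620 MPa.
Effective throat (given) t_e = 8 mm.
A_we = 8 × 235 = 1880 mm².
F_nw = 0.6 F_EXX = 372 MPa.
φR_n = 0.75 × 372 × 1880 × 10⁻³ = 524.5 kN.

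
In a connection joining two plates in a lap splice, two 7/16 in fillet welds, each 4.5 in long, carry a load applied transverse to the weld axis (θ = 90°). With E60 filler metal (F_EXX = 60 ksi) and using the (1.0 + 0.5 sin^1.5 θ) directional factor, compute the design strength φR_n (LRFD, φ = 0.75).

t_e = 0.707 × 0.4375 = 0.3093 in; A_we = 0.3093 × 9 = 2.784 in².
Directional factor: 1.0 + 0.5 sin^1.5(90°) = 1.5.
F_nw = 0.6 × 60 × 1.5 = 54 ksi.
φR_n = 0.75 × 54 × 2.784 = 112.7 kip.

φR_n ≈ 113 kip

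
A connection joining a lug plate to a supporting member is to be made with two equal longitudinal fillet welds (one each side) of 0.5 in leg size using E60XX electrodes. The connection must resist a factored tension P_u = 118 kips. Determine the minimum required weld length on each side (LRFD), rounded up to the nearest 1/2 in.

E60XX → F_EXX = 60 ksi.
Throat t_e = 0.707 × 0.5 = 0.3535 in.
φr_n = 0.75 × 0.6 × 60 × 0.3535 = 9.544 kips/in.
L_req = P_u / φr_n = 118 / 9.544 = 12.36 in total.
Per side: 12.36 / 2 = 6.182 in.
Round up → use L = 6.5 in on each side.

L = 6.5 in on each side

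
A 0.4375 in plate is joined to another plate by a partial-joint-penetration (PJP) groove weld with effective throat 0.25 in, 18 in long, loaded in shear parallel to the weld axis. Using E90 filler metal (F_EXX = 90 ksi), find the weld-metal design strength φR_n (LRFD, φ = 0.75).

φR_n ≈ 182 kip

Effective throat (given) t_e = 0.25 in.
A_we = 0.25 × 18 = 4.5 in².
F_nw = 0.6 F_EXX = 54 ksi.
φR_n = 0.75 × 54 × 4.5 = 182.2 kip.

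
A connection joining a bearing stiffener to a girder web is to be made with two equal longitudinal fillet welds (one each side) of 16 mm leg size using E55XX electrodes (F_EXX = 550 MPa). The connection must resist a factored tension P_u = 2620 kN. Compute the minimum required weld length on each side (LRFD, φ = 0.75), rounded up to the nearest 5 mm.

L = 470 mm on each side

Throat t_e = 0.707 × 16 = 11.31 mm.
φr_n = 0.75 × 0.6 × 550 × 11.31 × 10⁻³ = 2.8 kN/mm.
L_req = P_u / φr_n = 2620 / 2.8 = 935.8 mm total.
Per side: 935.8 / 2 = 467.9 mm.
Round up → use L = 470 mm on each side.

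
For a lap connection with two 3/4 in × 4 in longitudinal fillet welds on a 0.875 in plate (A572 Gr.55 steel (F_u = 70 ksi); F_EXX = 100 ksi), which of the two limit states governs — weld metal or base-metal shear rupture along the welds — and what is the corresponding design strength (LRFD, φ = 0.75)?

t_e = 0.707 × 0.75 = 0.5302 in; L = 8 in.
Weld metal: φR_n = 0.75 × 0.6 × 100 × 0.5302 × 8 = 190.9 kips.
Base metal (shear rupture): φR_n = 0.75 × 0.6 × 70 × 0.875 × 8 = 220.5 kips.
Governing: weld metal.

φR_n ≈ 191 kips (weld metal governs)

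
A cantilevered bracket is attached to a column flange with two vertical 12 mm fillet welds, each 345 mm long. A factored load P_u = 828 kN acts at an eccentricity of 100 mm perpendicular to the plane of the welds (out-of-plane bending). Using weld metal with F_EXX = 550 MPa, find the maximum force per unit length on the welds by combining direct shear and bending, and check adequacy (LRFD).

L_w = 2 × 345 = 690 mm; section modulus (unit throat) S = 2 × L²/6 = 39680 mm².
Direct shear f_v = P/L_w = 828×10³/690 = 1200 N/mm.
Moment M = P × e = 828×10³ × 100 = 82800000 N·mm; bending f_b = M/S = 2087 N/mm.
f_max = √(f_v² + f_b²) = √(1200² + 2087²) = 2407 N/mm.
φr_n = 0.75 × 0.6 × 550 × (0.707 × 12) = 2100 N/mm → NOT adequate.

f_max ≈ 2410 N/mm; NOT adequate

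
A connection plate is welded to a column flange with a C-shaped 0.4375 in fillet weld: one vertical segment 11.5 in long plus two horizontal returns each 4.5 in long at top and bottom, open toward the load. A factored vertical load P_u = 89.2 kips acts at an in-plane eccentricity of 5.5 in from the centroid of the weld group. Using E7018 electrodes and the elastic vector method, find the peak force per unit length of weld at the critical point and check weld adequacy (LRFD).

f_max ≈ 10.1 kip/in; NOT adequate

E70XX → F_EXX = 70 ksi.
Total weld length L_w = 20.5 in. Treat welds as unit-width lines.
Centroid: x̄ = 2×4.5×2.25 / 20.5 = 0.9878 in from the vertical weld.
Polar moment about centroid: J = I_x + I_y = [11.5³/12 + 2×4.5×5.75²] + [11.5×0.9878² + 2(4.5³/12 + 4.5×1.262²)] = 465 in³.
Direct shear f_v = P/L_w = 89.2 / 20.5 = 4.351 kip/in (vertical).
Torsion M = P·e = 89.2 × 5.5 = 490.6 kip·in.
Critical point at (x, y) = (3.512, 5.75) from centroid. f_tx = M·y/J = 6.066 kip/in; f_ty = M·x/J = 3.705 kip/in.
Resultant f_max = √[f_tx² + (f_v + f_ty)²] = √[6.066² + (4.351 + 3.705)²] = 10.08 kip/in.
Capacity per unit length: φr_n = 0.75 × 0.6 × 70 × (0.707 × 0.4375) = 9.743 kip/in.
10.08 > 9.743 → NOT adequate.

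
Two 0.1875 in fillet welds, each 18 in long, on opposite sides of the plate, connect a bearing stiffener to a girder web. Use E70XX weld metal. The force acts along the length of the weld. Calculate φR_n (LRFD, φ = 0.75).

E70XX → F_EXX = 70 ksi.
Effective throat t_e = 0.707 × 0.1875 = 0.1326 in.
Total length L = 36 in; A_we = 0.1326 × 36 = 4.772 in².
F_nw = 0.6 F_EXX = 0.6 × 70 = 42 ksi.
φR_n = 0.75 × 42 × 4.772 = 150.3 kips.

φR_n ≈ 150 kips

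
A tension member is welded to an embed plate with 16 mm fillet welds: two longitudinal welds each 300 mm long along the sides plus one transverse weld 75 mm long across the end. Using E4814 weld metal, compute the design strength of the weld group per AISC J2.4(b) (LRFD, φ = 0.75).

φR_n ≈ 1650 kN

E48XX → F_EXX = 480 MPa.
t_e = 0.707 × 16 = 11.31 mm.
R_nwl = 0.6 × 480 × 11.31 × 600 × 10⁻³ = 1955 kN (longitudinal, 2 welds).
R_nwt = 0.6 × 480 × 11.31 × 75 × 10⁻³ = 244.3 kN (transverse, base value).
(i) R_nwl + R_nwt = 2199 kN; (ii) 0.85 R_nwl + 1.5 R_nwt = 2028 kN.
R_n = max = 2199 kN [governs: (i)]; φR_n = 1649 kN.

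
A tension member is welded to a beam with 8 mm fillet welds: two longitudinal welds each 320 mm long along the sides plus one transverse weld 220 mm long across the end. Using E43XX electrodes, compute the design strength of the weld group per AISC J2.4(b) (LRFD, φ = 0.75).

E43XX → F_EXX = 430 MPa.
t_e = 0.707 × 8 = 5.656 mm.
R_nwl = 0.6 × 430 × 5.656 × 640 × 10⁻³ = 933.9 kN (longitudinal, 2 welds).
R_nwt = 0.6 × 430 × 5.656 × 220 × 10⁻³ = 321 kN (transverse, base value).
(i) R_nwl + R_nwt = 1255 kN; (ii) 0.85 R_nwl + 1.5 R_nwt = 1275 kN.
R_n = max = 1275 kN [governs: (ii)]; φR_n = 956.5 kN.

φR_n ≈ 957 kN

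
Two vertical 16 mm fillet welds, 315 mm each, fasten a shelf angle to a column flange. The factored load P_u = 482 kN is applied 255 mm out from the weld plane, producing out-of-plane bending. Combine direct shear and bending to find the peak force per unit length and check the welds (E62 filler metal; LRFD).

E62XX → F_EXX = 620 MPa.
L_w = 2 × 315 = 630 mm; section modulus (unit throat) S = 2 × L²/6 = 33080 mm².
Direct shear f_v = P/L_w = 482×10³/630 = 765.1 N/mm.
Moment M = P × e = 482×10³ × 255 = 122910000 N·mm; bending f_b = M/S = 3716 N/mm.
f_max = √(f_v² + f_b²) = √(765.1² + 3716²) = 3794 N/mm.
φr_n = 0.75 × 0.6 × 620 × (0.707 × 16) = 3156 N/mm → NOT adequate.

f_max ≈ 3790 N/mm; NOT adequate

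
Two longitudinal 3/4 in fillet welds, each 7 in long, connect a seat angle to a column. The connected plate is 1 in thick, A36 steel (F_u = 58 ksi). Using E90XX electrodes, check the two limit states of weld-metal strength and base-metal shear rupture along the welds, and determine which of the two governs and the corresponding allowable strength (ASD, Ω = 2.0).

R_n/Ω ≈ 200 kips (weld metal governs)

E90XX → F_EXX = 90 ksi.
t_e = 0.707 × 0.75 = 0.5302 in; L = 14 in.
Weld metal: R_n/Ω = (1/2.0) × 0.6 × 90 × 0.5302 × 14 = 200.4 kips.
Base metal (shear rupture): R_n/Ω = (1/2.0) × 0.6 × 58 × 1 × 14 = 243.6 kips.
Governing: weld metal.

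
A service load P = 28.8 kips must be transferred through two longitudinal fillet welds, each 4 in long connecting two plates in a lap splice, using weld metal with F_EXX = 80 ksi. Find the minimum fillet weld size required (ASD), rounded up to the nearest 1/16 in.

Total weld length L = 8 in.
Required throat t_e = P × Ω / (0.6 F_EXX × L) = 28.8 × 2.0 / (0.6 × 80 × 8) = 0.15 in.
Required leg w = t_e / 0.707 = 0.2122 in → use 1/4 in.

w = 1/4 in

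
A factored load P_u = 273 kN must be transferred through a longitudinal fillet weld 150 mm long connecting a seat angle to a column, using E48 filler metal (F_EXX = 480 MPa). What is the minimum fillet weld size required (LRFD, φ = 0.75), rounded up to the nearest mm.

Total weld length L = 150 mm.
Required throat t_e = P_u / (φ × 0.6 F_EXX × L) = 273 / (0.75 × 0.6 × 480 × 150 × 10⁻³) = 8.426 mm.
Required leg w = t_e / 0.707 = 11.92 mm → use 12 mm.

w = 12 mm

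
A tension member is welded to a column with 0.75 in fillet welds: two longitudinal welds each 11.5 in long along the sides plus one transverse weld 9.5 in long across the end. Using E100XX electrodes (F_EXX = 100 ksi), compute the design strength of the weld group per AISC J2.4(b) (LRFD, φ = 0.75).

φR_n ≈ 807 kips

t_e = 0.707 × 0.75 = 0.5302 in.
R_nwl = 0.6 × 100 × 0.5302 × 23 = 731.7 kips (longitudinal, 2 welds).
R_nwt = 0.6 × 100 × 0.5302 × 9.5 = 302.2 kips (transverse, base value).
(i) R_nwl + R_nwt = 1034 kips; (ii) 0.85 R_nwl + 1.5 R_nwt = 1075 kips.
R_n = max = 1075 kips [governs: (ii)]; φR_n = 806.5 kips.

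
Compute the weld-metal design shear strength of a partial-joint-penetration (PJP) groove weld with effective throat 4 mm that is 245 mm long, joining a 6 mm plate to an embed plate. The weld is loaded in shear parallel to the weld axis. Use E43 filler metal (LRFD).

φR_n ≈ 190 kN

E43XX → F_EXX = 430 MPa.
Effective throat (given) t_e = 4 mm.
A_we = 4 × 245 = 980 mm².
F_nw = 0.6 F_EXX = 258 MPa.
φR_n = 0.75 × 258 × 980 × 10⁻³ = 189.6 kN.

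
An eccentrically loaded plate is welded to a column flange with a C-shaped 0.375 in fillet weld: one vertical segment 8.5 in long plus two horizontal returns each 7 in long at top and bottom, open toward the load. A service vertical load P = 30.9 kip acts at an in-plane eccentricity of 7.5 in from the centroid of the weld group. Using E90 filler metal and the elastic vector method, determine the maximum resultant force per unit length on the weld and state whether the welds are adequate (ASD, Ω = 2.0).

E90XX → F_EXX = 90 ksi.
Total weld length L_w = 22.5 in. Treat welds as unit-width lines.
Centroid: x̄ = 2×7×3.5 / 22.5 = 2.178 in from the vertical weld.
Polar moment about centroid: J = I_x + I_y = [8.5³/12 + 2×7×4.25²] + [8.5×2.178² + 2(7³/12 + 7×1.322²)] = 426 in³.
Direct shear f_v = P/L_w = 30.9 / 22.5 = 1.373 kip/in (vertical).
Torsion M = P·e = 30.9 × 7.5 = 231.75 kip·in.
Critical point at (x, y) = (4.822, 4.25) from centroid. f_tx = M·y/J = 2.312 kip/in; f_ty = M·x/J = 2.623 kip/in.
Resultant f_max = √[f_tx² + (f_v + f_ty)²] = √[2.312² + (1.373 + 2.623)²] = 4.617 kip/in.
Capacity per unit length: r_n/Ω = (1/2.0) × 0.6 × 90 × (0.707 × 0.375) = 7.158 kip/in.
4.617 ≤ 7.158 → adequate.

f_max ≈ 4.62 kip/in; adequate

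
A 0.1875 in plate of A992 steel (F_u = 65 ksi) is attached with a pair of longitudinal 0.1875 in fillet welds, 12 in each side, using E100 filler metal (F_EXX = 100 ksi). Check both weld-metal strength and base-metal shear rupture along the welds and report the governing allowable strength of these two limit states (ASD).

t_e = 0.707 × 0.1875 = 0.1326 in; L = 24 in.
Weld metal: R_n/Ω = (1/2.0) × 0.6 × 100 × 0.1326 × 24 = 95.45 kip.
Base metal (shear rupture): R_n/Ω = (1/2.0) × 0.6 × 65 × 0.1875 × 24 = 87.75 kip.
Governing: base-metal shear rupture.

R_n/Ω ≈ 87.8 kip (base-metal shear rupture governs)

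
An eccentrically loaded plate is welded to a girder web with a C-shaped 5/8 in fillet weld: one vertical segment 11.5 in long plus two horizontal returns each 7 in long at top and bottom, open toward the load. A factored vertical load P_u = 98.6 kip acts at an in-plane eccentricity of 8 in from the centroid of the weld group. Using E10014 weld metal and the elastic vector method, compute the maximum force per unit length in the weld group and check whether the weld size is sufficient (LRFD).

f_max ≈ 11.3 kip/in; adequate

E100XX → F_EXX = 100 ksi.
Total weld length L_w = 25.5 in. Treat welds as unit-width lines.
Centroid: x̄ = 2×7×3.5 / 25.5 = 1.922 in from the vertical weld.
Polar moment about centroid: J = I_x + I_y = [11.5³/12 + 2×7×5.75²] + [11.5×1.922² + 2(7³/12 + 7×1.578²)] = 724.1 in³.
Direct shear f_v = P/L_w = 98.6 / 25.5 = 3.867 kip/in (vertical).
Torsion M = P·e = 98.6 × 8 = 788.8 kip·in.
Critical point at (x, y) = (5.078, 5.75) from centroid. f_tx = M·y/J = 6.264 kip/in; f_ty = M·x/J = 5.532 kip/in.
Resultant f_max = √[f_tx² + (f_v + f_ty)²] = √[6.264² + (3.867 + 5.532)²] = 11.29 kip/in.
Capacity per unit length: φr_n = 0.75 × 0.6 × 100 × (0.707 × 0.625) = 19.88 kip/in.
11.29 ≤ 19.88 → adequate.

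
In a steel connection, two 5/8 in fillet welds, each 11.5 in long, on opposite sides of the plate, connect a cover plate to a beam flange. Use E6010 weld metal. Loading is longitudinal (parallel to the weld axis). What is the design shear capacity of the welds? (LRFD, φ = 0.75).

E60XX → F_EXX = 60 ksi.
Effective throat t_e = 0.707 × 0.625 = 0.4419 in.
Total length L = 23 in; A_we = 0.4419 × 23 = 10.16 in².
F_nw = 0.6 F_EXX = 0.6 × 60 = 36 ksi.
φR_n = 0.75 × 36 × 10.16 = 274.4 kips.

φR_n ≈ 274 kips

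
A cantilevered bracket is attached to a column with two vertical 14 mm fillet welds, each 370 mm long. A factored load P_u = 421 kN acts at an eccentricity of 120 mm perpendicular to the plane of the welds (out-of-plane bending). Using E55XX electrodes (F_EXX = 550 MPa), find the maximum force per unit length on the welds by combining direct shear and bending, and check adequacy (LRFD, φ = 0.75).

L_w = 2 × 370 = 740 mm; section modulus (unit throat) S = 2 × L²/6 = 45630 mm².
Direct shear f_v = P/L_w = 421×10³/740 = 568.9 N/mm.
Moment M = P × e = 421×10³ × 120 = 50520000 N·mm; bending f_b = M/S = 1107 N/mm.
f_max = √(f_v² + f_b²) = √(568.9² + 1107²) = 1245 N/mm.
φr_n = 0.75 × 0.6 × 550 × (0.707 × 14) = 2450 N/mm → adequate.

f_max ≈ 1240 N/mm; adequate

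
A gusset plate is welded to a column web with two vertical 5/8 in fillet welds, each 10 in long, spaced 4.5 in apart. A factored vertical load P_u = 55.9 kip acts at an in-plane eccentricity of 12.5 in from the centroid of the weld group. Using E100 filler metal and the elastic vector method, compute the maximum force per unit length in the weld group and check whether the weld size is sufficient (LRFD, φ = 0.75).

E100XX → F_EXX = 100 ksi.
Total weld length L_w = 20 in. Treat welds as unit-width lines.
Polar moment about centroid: J = 2[d³/12 + d(b/2)²] = 2[10³/12 + 10×2.25²] = 267.9 in³.
Direct shear f_v = P/L_w = 55.9 / 20 = 2.795 kip/in (vertical).
Torsion M = P·e = 55.9 × 12.5 = 698.75 kip·in.
Critical point at (x, y) = (2.25, 5) from centroid. f_tx = M·y/J = 13.04 kip/in; f_ty = M·x/J = 5.868 kip/in.
Resultant f_max = √[f_tx² + (f_v + f_ty)²] = √[13.04² + (2.795 + 5.868)²] = 15.66 kip/in.
Capacity per unit length: φr_n = 0.75 × 0.6 × 100 × (0.707 × 0.625) = 19.88 kip/in.
15.66 ≤ 19.88 → adequate.

f_max ≈ 15.7 kip/in; adequate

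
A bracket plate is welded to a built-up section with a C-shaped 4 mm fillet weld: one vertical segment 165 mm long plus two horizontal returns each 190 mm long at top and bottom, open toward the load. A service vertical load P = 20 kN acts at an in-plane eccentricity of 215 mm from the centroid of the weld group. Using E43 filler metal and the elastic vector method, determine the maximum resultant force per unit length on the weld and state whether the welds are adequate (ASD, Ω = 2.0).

E43XX → F_EXX = 430 MPa.
Total weld length L_w = 545 mm. Treat welds as unit-width lines.
Centroid: x̄ = 2×190×95 / 545 = 66.24 mm from the vertical weld.
Polar moment about centroid: J = I_x + I_y = [165³/12 + 2×190×82.5²] + [165×66.24² + 2(190³/12 + 190×28.76²)] = 5142000 mm³.
Direct shear f_v = P/L_w = 20×10³ / 545 = 36.7 N/mm (vertical).
Torsion M = P·e = 20×10³ × 215 = 4300000 N·mm.
Critical point at (x, y) = (123.8, 82.5) from centroid. f_tx = M·y/J = 68.99 N/mm; f_ty = M·x/J = 103.5 N/mm.
Resultant f_max = √[f_tx² + (f_v + f_ty)²] = √[68.99² + (36.7 + 103.5)²] = 156.2 N/mm.
Capacity per unit length: r_n/Ω = (1/2.0) × 0.6 × 430 × (0.707 × 4) = 364.8 N/mm.
156.2 ≤ 364.8 → adequate.

f_max ≈ 156 N/mm; adequate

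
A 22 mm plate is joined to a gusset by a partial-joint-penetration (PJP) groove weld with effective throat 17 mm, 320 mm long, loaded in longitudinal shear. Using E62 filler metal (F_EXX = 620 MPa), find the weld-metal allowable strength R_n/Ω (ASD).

R_n/Ω ≈ 1010 kN

Effective throat (given) t_e = 17 mm.
A_we = 17 × 320 = 5440 mm².
F_nw = 0.6 F_EXX = 372 MPa.
R_n/Ω = (372 × 5440) / 2.0 × 10⁻³ = 1012 kN.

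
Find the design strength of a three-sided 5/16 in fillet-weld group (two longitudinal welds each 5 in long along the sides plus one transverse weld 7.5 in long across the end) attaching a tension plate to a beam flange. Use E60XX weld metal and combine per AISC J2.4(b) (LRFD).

E60XX → F_EXX = 60 ksi.
t_e = 0.707 × 0.3125 = 0.2209 in.
R_nwl = 0.6 × 60 × 0.2209 × 10 = 79.54 kip (longitudinal, 2 welds).
R_nwt = 0.6 × 60 × 0.2209 × 7.5 = 59.65 kip (transverse, base value).
(i) R_nwl + R_nwt = 139.2 kip; (ii) 0.85 R_nwl + 1.5 R_nwt = 157.1 kip.
R_n = max = 157.1 kip [governs: (ii)]; φR_n = 117.8 kip.

φR_n ≈ 118 kip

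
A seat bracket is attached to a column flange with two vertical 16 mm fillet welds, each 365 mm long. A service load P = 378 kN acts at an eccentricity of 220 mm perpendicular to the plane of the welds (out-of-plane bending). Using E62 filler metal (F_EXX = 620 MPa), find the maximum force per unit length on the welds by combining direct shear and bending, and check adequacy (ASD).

f_max ≈ 1940 N/mm; adequate

L_w = 2 × 365 = 730 mm; section modulus (unit throat) S = 2 × L²/6 = 44410 mm².
Direct shear f_v = P/L_w = 378×10³/730 = 517.8 N/mm.
Moment M = P × e = 378×10³ × 220 = 83160000 N·mm; bending f_b = M/S = 1873 N/mm.
f_max = √(f_v² + f_b²) = √(517.8² + 1873²) = 1943 N/mm.
r_n/Ω = (1/2.0) × 0.6 × 620 × (0.707 × 16) = 2104 N/mm → adequate.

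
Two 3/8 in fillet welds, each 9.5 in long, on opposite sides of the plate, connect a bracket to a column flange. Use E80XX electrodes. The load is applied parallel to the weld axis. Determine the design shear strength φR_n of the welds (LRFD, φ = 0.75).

φR_n ≈ 181 kip

E80XX → F_EXX = 80 ksi.
Effective throat t_e = 0.707 × 0.375 = 0.2651 in.
Total length L = 19 in; A_we = 0.2651 × 19 = 5.037 in².
F_nw = 0.6 F_EXX = 0.6 × 80 = 48 ksi.
φR_n = 0.75 × 48 × 5.037 = 181.3 kip.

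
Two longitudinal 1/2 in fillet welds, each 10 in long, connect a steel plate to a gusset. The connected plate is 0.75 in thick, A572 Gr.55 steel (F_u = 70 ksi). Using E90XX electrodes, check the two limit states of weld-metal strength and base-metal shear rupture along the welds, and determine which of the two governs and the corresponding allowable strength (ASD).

R_n/Ω ≈ 191 kip (weld metal governs)

E90XX → F_EXX = 90 ksi.
t_e = 0.707 × 0.5 = 0.3535 in; L = 20 in.
Weld metal: R_n/Ω = (1/2.0) × 0.6 × 90 × 0.3535 × 20 = 190.9 kip.
Base metal (shear rupture): R_n/Ω = (1/2.0) × 0.6 × 70 × 0.75 × 20 = 315 kip.
Governing: weld metal.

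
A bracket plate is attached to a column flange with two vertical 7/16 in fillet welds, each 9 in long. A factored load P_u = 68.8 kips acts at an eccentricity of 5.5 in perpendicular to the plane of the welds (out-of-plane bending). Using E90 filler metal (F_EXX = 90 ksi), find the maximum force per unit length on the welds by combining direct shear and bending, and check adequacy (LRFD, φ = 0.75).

L_w = 2 × 9 = 18 in; section modulus (unit throat) S = 2 × L²/6 = 27 in².
Direct shear f_v = P/L_w = 68.8/18 = 3.822 kip/in.
Moment M = P × e = 68.8 × 5.5 = 378.4 kip·in; bending f_b = M/S = 14.01 kip/in.
f_max = √(f_v² + f_b²) = √(3.822² + 14.01²) = 14.53 kip/in.
φr_n = 0.75 × 0.6 × 90 × (0.707 × 0.4375) = 12.53 kip/in → NOT adequate.

f_max ≈ 14.5 kip/in; NOT adequate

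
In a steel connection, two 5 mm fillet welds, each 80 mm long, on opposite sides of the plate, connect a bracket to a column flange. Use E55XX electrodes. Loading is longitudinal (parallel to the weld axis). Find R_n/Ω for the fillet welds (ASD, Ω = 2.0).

E55XX → F_EXX = 550 MPa.
Effective throat t_e = 0.707 × 5 = 3.535 mm.
Total length L = 160 mm; A_we = 3.535 × 160 = 565.6 mm².
F_nw = 0.6 F_EXX = 0.6 × 550 = 330 MPa.
R_n = 330 × 565.6 × 10⁻³ = 186.6 kN; R_n/Ω = 186.6/2.0 = 93.32 kN.

R_n/Ω ≈ 93.3 kN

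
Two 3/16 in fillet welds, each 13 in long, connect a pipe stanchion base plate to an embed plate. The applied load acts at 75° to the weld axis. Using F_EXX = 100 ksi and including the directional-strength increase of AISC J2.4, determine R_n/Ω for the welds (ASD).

R_n/Ω ≈ 152 kips

t_e = 0.707 × 0.1875 = 0.1326 in; A_we = 0.1326 × 26 = 3.447 in².
Directional factor: 1.0 + 0.5 sin^1.5(75°) = 1.475.
F_nw = 0.6 × 100 × 1.475 = 88.48 ksi.
R_n/Ω = (88.48 × 3.447) / 2.0 = 152.5 kips.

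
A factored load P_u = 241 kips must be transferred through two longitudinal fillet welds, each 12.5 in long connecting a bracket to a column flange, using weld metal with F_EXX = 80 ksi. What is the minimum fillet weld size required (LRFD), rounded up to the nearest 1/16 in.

w = 7/16 in

Total weld length L = 25 in.
Required throat t_e = P_u / (φ × 0.6 F_EXX × L) = 241 / (0.75 × 0.6 × 80 × 25) = 0.2678 in.
Required leg w = t_e / 0.707 = 0.3788 in → use 7/16 in.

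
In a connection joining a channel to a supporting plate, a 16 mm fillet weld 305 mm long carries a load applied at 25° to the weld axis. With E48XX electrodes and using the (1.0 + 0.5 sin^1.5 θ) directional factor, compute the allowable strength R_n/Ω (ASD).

E48XX → F_EXX = 480 MPa.
t_e = 0.707 × 16 = 11.31 mm; A_we = 11.31 × 305 = 3450 mm².
Directional factor: 1.0 + 0.5 sin^1.5(25°) = 1.137.
F_nw = 0.6 × 480 × 1.137 = 327.6 MPa.
R_n/Ω = (327.6 × 3450) / 2.0 × 10⁻³ = 565.1 kN.

R_n/Ω ≈ 565 kN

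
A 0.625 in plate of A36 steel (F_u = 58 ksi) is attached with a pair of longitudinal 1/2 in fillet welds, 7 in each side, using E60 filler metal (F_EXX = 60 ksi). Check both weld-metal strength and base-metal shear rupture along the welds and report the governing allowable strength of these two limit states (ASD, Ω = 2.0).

R_n/Ω ≈ 89.1 kips (weld metal governs)

t_e = 0.707 × 0.5 = 0.3535 in; L = 14 in.
Weld metal: R_n/Ω = (1/2.0) × 0.6 × 60 × 0.3535 × 14 = 89.08 kips.
Base metal (shear rupture): R_n/Ω = (1/2.0) × 0.6 × 58 × 0.625 × 14 = 152.2 kips.
Governing: weld metal.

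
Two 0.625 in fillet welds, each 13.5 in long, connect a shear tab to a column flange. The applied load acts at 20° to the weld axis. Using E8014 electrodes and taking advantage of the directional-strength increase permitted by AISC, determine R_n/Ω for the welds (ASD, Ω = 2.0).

R_n/Ω ≈ 315 kip

E80XX → F_EXX = 80 ksi.
t_e = 0.707 × 0.625 = 0.4419 in; A_we = 0.4419 × 27 = 11.93 in².
Directional factor: 1.0 + 0.5 sin^1.5(20°) = 1.1.
F_nw = 0.6 × 80 × 1.1 = 52.8 ksi.
R_n/Ω = (52.8 × 11.93) / 2.0 = 315 kip.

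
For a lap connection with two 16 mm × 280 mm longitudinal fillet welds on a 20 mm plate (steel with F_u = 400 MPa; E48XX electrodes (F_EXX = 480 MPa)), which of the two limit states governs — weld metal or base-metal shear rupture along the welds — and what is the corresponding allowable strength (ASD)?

t_e = 0.707 × 16 = 11.31 mm; L = 560 mm.
Weld metal: R_n/Ω = (1/2.0) × 0.6 × 480 × 11.31 × 560 × 10⁻³ = 912.2 kN.
Base metal (shear rupture): R_n/Ω = (1/2.0) × 0.6 × 400 × 20 × 560 × 10⁻³ = 1344 kN.
Governing: weld metal.

R_n/Ω ≈ 912 kN (weld metal governs)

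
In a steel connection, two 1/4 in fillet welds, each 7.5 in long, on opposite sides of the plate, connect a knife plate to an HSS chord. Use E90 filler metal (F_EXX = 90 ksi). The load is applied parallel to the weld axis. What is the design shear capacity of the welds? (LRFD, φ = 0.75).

Effective throat t_e = 0.707 × 0.25 = 0.1767 in.
Total length L = 15 in; A_we = 0.1767 × 15 = 2.651 in².
F_nw = 0.6 F_EXX = 0.6 × 90 = 54 ksi.
φR_n = 0.75 × 54 × 2.651 = 107.4 kips.

φR_n ≈ 107 kips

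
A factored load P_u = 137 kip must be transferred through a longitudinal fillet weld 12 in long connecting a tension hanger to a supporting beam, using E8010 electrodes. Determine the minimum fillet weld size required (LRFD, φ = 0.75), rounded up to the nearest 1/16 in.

E80XX → F_EXX = 80 ksi.
Total weld length L = 12 in.
Required throat t_e = P_u / (φ × 0.6 F_EXX × L) = 137 / (0.75 × 0.6 × 80 × 12) = 0.3171 in.
Required leg w = t_e / 0.707 = 0.4486 in → use 1/2 in.

w = 1/2 in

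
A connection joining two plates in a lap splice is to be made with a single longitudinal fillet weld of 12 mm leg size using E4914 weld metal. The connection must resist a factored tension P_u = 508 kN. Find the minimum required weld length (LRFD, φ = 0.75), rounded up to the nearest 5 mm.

E49XX → F_EXX = 490 MPa.
Throat t_e = 0.707 × 12 = 8.484 mm.
φr_n = 0.75 × 0.6 × 490 × 8.484 × 10⁻³ = 1.871 kN/mm.
L_req = P_u / φr_n = 508 / 1.871 = 271.6 mm total.
Round up → use L = 275 mm.

L = 275 mm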